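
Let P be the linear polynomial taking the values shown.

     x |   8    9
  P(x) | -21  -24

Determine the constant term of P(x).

Write P(x) = ax + b. Substituting each data point gives a linear system:
  8a + b = -21
  9a + b = -24
Solving the system yields a = -3, b = 3.
So P(x) = -3x + 3.
The constant term is 3.

3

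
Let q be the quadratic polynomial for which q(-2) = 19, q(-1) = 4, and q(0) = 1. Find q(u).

Write q(u) = au^2 + bu + c. Substituting each data point gives a linear system:
  4a - 2b + c = 19
  a - b + c = 4
  c = 1
Solving the system yields a = 6, b = 3, c = 1.
So q(u) = 6u² + 3u + 1.
Check: q(-1) = 4. ✓

q(u) = 6u^2 + 3u + 1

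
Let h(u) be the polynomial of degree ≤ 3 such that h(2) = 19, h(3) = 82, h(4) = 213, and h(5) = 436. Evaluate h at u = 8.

1897

Write h(u) = au^3 + bu^2 + cu + d. Substituting each data point gives a linear system:
  8a + 4b + 2c + d = 19
  27a + 9b + 3c + d = 82
  64a + 16b + 4c + d = 213
  125a + 25b + 5c + d = 436
Solving the system yields a = 4, b = -2, c = -3, d = 1.
So h(u) = 4u³ - 2u² - 3u + 1.
Then h(8) = 1897.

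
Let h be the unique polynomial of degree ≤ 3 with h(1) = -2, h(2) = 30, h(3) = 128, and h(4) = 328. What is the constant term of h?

Write h(t) = at^3 + bt^2 + ct + d. Substituting each data point gives a linear system:
  a + b + c + d = -2
  8a + 4b + 2c + d = 30
  27a + 9b + 3c + d = 128
  64a + 16b + 4c + d = 328
Solving the system yields a = 6, b = -3, c = -1, d = -4.
So h(t) = 6t^3 - 3t^2 - t - 4.
The constant term is -4.

-4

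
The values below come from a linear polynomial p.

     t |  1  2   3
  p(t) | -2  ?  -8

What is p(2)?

The 2 known points determine the degree-1 polynomial uniquely.
Write p(t) = at + b. Substituting each data point gives a linear system:
  a + b = -2
  3a + b = -8
Solving the system yields a = -3, b = 1.
So p(t) = -3t + 1.
Then p(2) = -5.

-5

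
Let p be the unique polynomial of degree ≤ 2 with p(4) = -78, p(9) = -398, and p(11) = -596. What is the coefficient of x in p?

1

Write p(x) = ax^2 + bx + c. Substituting each data point gives a linear system:
  16a + 4b + c = -78
  81a + 9b + c = -398
  121a + 11b + c = -596
Solving the system yields a = -5, b = 1, c = -2.
So p(x) = -5x² + x - 2.
The coefficient of x is 1.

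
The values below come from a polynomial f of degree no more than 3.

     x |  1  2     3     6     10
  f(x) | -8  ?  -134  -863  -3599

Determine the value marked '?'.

-47

The 4 known points determine the degree-3 polynomial uniquely.
Write f(x) = ax^3 + bx^2 + cx + d. Substituting each data point gives a linear system:
  a + b + c + d = -8
  27a + 9b + 3c + d = -134
  216a + 36b + 6c + d = -863
  1000a + 100b + 10c + d = -3599
Solving the system yields a = -3, b = -6, c = 0, d = 1.
So f(x) = -3x^3 - 6x^2 + 1.
Then f(2) = -47.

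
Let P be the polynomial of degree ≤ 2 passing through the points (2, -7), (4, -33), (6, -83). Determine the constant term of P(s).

-5

Write P(s) = as^2 + bs + c. Substituting each data point gives a linear system:
  4a + 2b + c = -7
  16a + 4b + c = -33
  36a + 6b + c = -83
Solving the system yields a = -3, b = 5, c = -5.
So P(s) = -3s^2 + 5s - 5.
The constant term is -5.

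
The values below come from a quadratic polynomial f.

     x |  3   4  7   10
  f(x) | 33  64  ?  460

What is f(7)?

The 3 known points determine the degree-2 polynomial uniquely.
Write f(x) = ax^2 + bx + c. Substituting each data point gives a linear system:
  9a + 3b + c = 33
  16a + 4b + c = 64
  100a + 10b + c = 460
Solving the system yields a = 5, b = -4, c = 0.
So f(x) = 5x^2 - 4x.
Then f(7) = 217.

217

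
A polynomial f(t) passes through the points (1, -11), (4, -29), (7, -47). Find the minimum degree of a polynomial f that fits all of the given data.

Forward differences of the values at t = 1, 4, 7:
  f  : -11  -29  -47
  Δ  : -18  -18
  Δ^2: 0
The first differences are constant (-18) and nonzero, while all higher differences vanish, so the minimal degree is 1.

1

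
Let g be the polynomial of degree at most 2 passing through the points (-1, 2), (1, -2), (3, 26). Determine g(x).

Write g(x) = ax^2 + bx + c. Substituting each data point gives a linear system:
  a - b + c = 2
  a + b + c = -2
  9a + 3b + c = 26
Solving the system yields a = 4, b = -2, c = -4.
So g(x) = 4x^2 - 2x - 4.
Check: g(1) = -2. ✓

g(x) = 4x^2 - 2x - 4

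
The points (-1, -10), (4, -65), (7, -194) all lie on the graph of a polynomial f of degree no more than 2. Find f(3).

Write f(n) = an^2 + bn + c. Substituting each data point gives a linear system:
  a - b + c = -10
  16a + 4b + c = -65
  49a + 7b + c = -194
Solving the system yields a = -4, b = 1, c = -5.
So f(n) = -4n^2 + n - 5.
Then f(3) = -38.

-38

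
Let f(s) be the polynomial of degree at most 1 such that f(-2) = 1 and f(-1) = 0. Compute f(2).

Write f(s) = as + b. Substituting each data point gives a linear system:
  -2a + b = 1
  -a + b = 0
Solving the system yields a = -1, b = -1.
So f(s) = -s - 1.
Then f(2) = -3.

-3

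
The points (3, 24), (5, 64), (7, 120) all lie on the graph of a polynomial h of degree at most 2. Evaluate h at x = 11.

280

Using the Lagrange interpolation formula with nodes 3, 5, 7:
  L_0(x) = (x - 5)(x - 7) / 8
  L_1(x) = (x - 3)(x - 7) / -4
  L_2(x) = (x - 3)(x - 5) / 8
Then h(x) = 24·L_0(x) + 64·L_1(x) + 120·L_2(x).
Expanding and collecting terms gives h(x) = 2x² + 4x - 6.
Evaluating at x = 11: h(11) = 280.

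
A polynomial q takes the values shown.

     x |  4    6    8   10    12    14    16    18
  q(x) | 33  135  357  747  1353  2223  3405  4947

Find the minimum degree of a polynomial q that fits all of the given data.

3

Forward differences of the values at x = 4, 6, 8, 10, 12, 14, 16, 18:
  q  : 33  135  357  747  1353  2223  3405  4947
  Δ  : 102  222  390  606  870  1182  1542
  Δ^2: 120  168  216  264  312  360
  Δ^3: 48  48  48  48  48
  Δ^4: 0  0  0  0
  Δ^5: 0  0  0
  Δ^6: 0  0
  Δ^7: 0
The third differences are constant (48) and nonzero, while all higher differences vanish, so the minimal degree is 3.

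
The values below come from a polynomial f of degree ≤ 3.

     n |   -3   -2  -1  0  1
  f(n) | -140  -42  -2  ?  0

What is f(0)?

On equispaced nodes a degree-3 polynomial has vanishing fourth forward difference, so
  f(-3) - 4·f(-2) + 6·f(-1) - 4·f(0) + f(1) = 0.
Substituting the known values and solving for f(0):
  -4·f(0) = -16
  f(0) = 4.

4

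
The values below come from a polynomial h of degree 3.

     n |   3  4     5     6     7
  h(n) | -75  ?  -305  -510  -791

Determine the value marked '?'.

The 4 known points determine the degree-3 polynomial uniquely.
Write h(n) = an^3 + bn^2 + cn + d. Substituting each data point gives a linear system:
  27a + 9b + 3c + d = -75
  125a + 25b + 5c + d = -305
  216a + 36b + 6c + d = -510
  343a + 49b + 7c + d = -791
Solving the system yields a = -2, b = -2, c = -1, d = 0.
So h(n) = -2n³ - 2n² - n.
Then h(4) = -164.

-164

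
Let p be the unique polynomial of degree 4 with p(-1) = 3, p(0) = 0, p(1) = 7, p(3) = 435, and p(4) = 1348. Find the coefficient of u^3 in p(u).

Write p(u) = au^4 + bu^3 + cu^2 + du + e. Substituting each data point gives a linear system:
  a - b + c - d + e = 3
  e = 0
  a + b + c + d + e = 7
  81a + 27b + 9c + 3d + e = 435
  256a + 64b + 16c + 4d + e = 1348
Solving the system yields a = 5, b = 1, c = 0, d = 1, e = 0.
So p(u) = 5u⁴ + u³ + u.
The coefficient of u^3 is 1.

1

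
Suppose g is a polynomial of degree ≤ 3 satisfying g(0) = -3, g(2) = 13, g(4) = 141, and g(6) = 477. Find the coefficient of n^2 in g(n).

2

Write g(n) = an^3 + bn^2 + cn + d. Substituting each data point gives a linear system:
  d = -3
  8a + 4b + 2c + d = 13
  64a + 16b + 4c + d = 141
  216a + 36b + 6c + d = 477
Solving the system yields a = 2, b = 2, c = -4, d = -3.
So g(n) = 2n^3 + 2n^2 - 4n - 3.
The coefficient of n^2 is 2.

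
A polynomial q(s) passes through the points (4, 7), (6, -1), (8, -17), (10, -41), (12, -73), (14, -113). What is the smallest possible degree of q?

Forward differences of the values at s = 4, 6, 8, 10, 12, 14:
  q  : 7  -1  -17  -41  -73  -113
  Δ  : -8  -16  -24  -32  -40
  Δ^2: -8  -8  -8  -8
  Δ^3: 0  0  0
  Δ^4: 0  0
  Δ^5: 0
The second differences are constant (-8) and nonzero, while all higher differences vanish, so the minimal degree is 2.

2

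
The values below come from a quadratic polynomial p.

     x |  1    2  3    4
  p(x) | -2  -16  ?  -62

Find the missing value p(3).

-36

On equispaced nodes a degree-2 polynomial has vanishing third forward difference, so
  - p(1) + 3·p(2) - 3·p(3) + p(4) = 0.
Substituting the known values and solving for p(3):
  -3·p(3) = 108
  p(3) = -36.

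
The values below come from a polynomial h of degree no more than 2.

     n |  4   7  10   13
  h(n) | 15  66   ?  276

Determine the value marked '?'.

153

On equispaced nodes a degree-2 polynomial has vanishing third forward difference, so
  - h(4) + 3·h(7) - 3·h(10) + h(13) = 0.
Substituting the known values and solving for h(10):
  -3·h(10) = -459
  h(10) = 153.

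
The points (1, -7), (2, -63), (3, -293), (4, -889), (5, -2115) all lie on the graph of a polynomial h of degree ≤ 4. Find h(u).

Using the Lagrange interpolation formula with nodes 1, 2, 3, 4, 5:
  L_0(u) = (u - 2)(u - 3)(u - 4)(u - 5) / 24
  L_1(u) = (u - 1)(u - 3)(u - 4)(u - 5) / -6
  L_2(u) = (u - 1)(u - 2)(u - 4)(u - 5) / 4
  L_3(u) = (u - 1)(u - 2)(u - 3)(u - 5) / -6
  L_4(u) = (u - 1)(u - 2)(u - 3)(u - 4) / 24
Then h(u) = -7·L_0(u) - 63·L_1(u) - 293·L_2(u) - 889·L_3(u) - 2115·L_4(u).
Expanding and collecting terms gives h(u) = -3u^4 - 2u^3 + 3u - 5.
Check: h(4) = -889. ✓

h(u) = -3u^4 - 2u^3 + 3u - 5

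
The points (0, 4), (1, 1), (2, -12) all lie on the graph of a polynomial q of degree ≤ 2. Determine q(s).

Write q(s) = as^2 + bs + c. Substituting each data point gives a linear system:
  c = 4
  a + b + c = 1
  4a + 2b + c = -12
Solving the system yields a = -5, b = 2, c = 4.
So q(s) = -5s² + 2s + 4.
Check: q(2) = -12. ✓

q(s) = -5s^2 + 2s + 4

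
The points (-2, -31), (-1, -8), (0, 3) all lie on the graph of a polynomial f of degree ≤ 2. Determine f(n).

f(n) = -6n^2 + 5n + 3

Using the Lagrange interpolation formula with nodes -2, -1, 0:
  L_0(n) = (n + 1)n / 2
  L_1(n) = (n + 2)n / -1
  L_2(n) = (n + 2)(n + 1) / 2
Then f(n) = -31·L_0(n) - 8·L_1(n) + 3·L_2(n).
Expanding and collecting terms gives f(n) = -6n² + 5n + 3.
Check: f(-2) = -31. ✓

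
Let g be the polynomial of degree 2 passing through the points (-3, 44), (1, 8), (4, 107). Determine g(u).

Write g(u) = au^2 + bu + c. Substituting each data point gives a linear system:
  9a - 3b + c = 44
  a + b + c = 8
  16a + 4b + c = 107
Solving the system yields a = 6, b = 3, c = -1.
So g(u) = 6u² + 3u - 1.
Check: g(1) = 8. ✓

g(u) = 6u^2 + 3u - 1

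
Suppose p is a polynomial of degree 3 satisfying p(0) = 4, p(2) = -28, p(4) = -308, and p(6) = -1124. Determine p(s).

p(s) = -6s^3 + 5s^2 - 2s + 4

Using the Lagrange interpolation formula with nodes 0, 2, 4, 6:
  L_0(s) = (s - 2)(s - 4)(s - 6) / -48
  L_1(s) = s(s - 4)(s - 6) / 16
  L_2(s) = s(s - 2)(s - 6) / -16
  L_3(s) = s(s - 2)(s - 4) / 48
Then p(s) = 4·L_0(s) - 28·L_1(s) - 308·L_2(s) - 1124·L_3(s).
Expanding and collecting terms gives p(s) = -6s^3 + 5s^2 - 2s + 4.
Check: p(2) = -28. ✓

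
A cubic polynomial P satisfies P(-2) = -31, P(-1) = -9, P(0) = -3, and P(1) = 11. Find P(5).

627

Forward differences of the values at u = -2, -1, 0, 1:
  P  : -31  -9  -3  11
  Δ  : 22  6  14
  Δ^2: -16  8
  Δ^3: 24
The third differences are constant, confirming degree 3.
Interpolating (Newton forward form) and evaluating at u = 5 gives P(5) = 627.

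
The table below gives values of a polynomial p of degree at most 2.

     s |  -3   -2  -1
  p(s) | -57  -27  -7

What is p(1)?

3

Forward differences of the values at s = -3, -2, -1:
  p  : -57  -27  -7
  Δ  : 30  20
  Δ^2: -10
The second differences are constant, confirming degree 2.
Interpolating (Newton forward form) and evaluating at s = 1 gives p(1) = 3.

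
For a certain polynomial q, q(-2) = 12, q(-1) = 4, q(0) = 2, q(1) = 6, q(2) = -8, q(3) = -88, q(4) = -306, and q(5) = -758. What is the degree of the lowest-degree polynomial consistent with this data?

Forward differences of the values at s = -2, -1, 0, 1, 2, 3, 4, 5:
  q  : 12  4  2  6  -8  -88  -306  -758
  Δ  : -8  -2  4  -14  -80  -218  -452
  Δ^2: 6  6  -18  -66  -138  -234
  Δ^3: 0  -24  -48  -72  -96
  Δ^4: -24  -24  -24  -24
  Δ^5: 0  0  0
  Δ^6: 0  0
  Δ^7: 0
The fourth differences are constant (-24) and nonzero, while all higher differences vanish, so the minimal degree is 4.

4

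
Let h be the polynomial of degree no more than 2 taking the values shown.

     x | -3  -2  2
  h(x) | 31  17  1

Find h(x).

Write h(x) = ax^2 + bx + c. Substituting each data point gives a linear system:
  9a - 3b + c = 31
  4a - 2b + c = 17
  4a + 2b + c = 1
Solving the system yields a = 2, b = -4, c = 1.
So h(x) = 2x^2 - 4x + 1.
Check: h(-3) = 31. ✓

h(x) = 2x^2 - 4x + 1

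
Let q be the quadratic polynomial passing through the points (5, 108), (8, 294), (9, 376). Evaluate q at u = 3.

34

Using the Lagrange interpolation formula with nodes 5, 8, 9:
  L_0(u) = (u - 8)(u - 9) / 12
  L_1(u) = (u - 5)(u - 9) / -3
  L_2(u) = (u - 5)(u - 8) / 4
Then q(u) = 108·L_0(u) + 294·L_1(u) + 376·L_2(u).
Expanding and collecting terms gives q(u) = 5u^2 - 3u - 2.
Evaluating at u = 3: q(3) = 34.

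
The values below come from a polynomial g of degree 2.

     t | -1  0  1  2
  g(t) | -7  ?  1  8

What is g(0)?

On equispaced nodes a degree-2 polynomial has vanishing third forward difference, so
  - g(-1) + 3·g(0) - 3·g(1) + g(2) = 0.
Substituting the known values and solving for g(0):
  3·g(0) = -12
  g(0) = -4.

-4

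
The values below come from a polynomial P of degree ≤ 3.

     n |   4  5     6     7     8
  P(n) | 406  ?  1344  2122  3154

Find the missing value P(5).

The 4 known points determine the degree-3 polynomial uniquely.
Write P(n) = an^3 + bn^2 + cn + d. Substituting each data point gives a linear system:
  64a + 16b + 4c + d = 406
  216a + 36b + 6c + d = 1344
  343a + 49b + 7c + d = 2122
  512a + 64b + 8c + d = 3154
Solving the system yields a = 6, b = 1, c = 3, d = -6.
So P(n) = 6n^3 + n^2 + 3n - 6.
Then P(5) = 784.

784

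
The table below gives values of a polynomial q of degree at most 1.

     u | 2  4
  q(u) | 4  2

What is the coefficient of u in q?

-1

Write q(u) = au + b. Substituting each data point gives a linear system:
  2a + b = 4
  4a + b = 2
Solving the system yields a = -1, b = 6.
So q(u) = -u + 6.
The leading coefficient is -1.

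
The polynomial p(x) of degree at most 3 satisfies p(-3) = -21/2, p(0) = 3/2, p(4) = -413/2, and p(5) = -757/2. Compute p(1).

Write p(x) = ax^3 + bx^2 + cx + d. Substituting each data point gives a linear system:
  -27a + 9b - 3c + d = -21/2
  d = 3/2
  64a + 16b + 4c + d = -413/2
  125a + 25b + 5c + d = -757/2
Solving the system yields a = -2, b = -6, c = 4, d = 3/2.
So p(x) = -2x^3 - 6x^2 + 4x + 3/2.
Then p(1) = -5/2.

-5/2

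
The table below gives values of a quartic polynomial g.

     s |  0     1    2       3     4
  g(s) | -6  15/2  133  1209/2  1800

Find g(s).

g(s) = 6s^4 + 3s^3 + 5s^2 - (1/2)s - 6

Write g(s) = as^4 + bs^3 + cs^2 + ds + e. Substituting each data point gives a linear system:
  e = -6
  a + b + c + d + e = 15/2
  16a + 8b + 4c + 2d + e = 133
  81a + 27b + 9c + 3d + e = 1209/2
  256a + 64b + 16c + 4d + e = 1800
Solving the system yields a = 6, b = 3, c = 5, d = -1/2, e = -6.
So g(s) = 6s⁴ + 3s³ + 5s² - (1/2)s - 6.
Check: g(1) = 15/2. ✓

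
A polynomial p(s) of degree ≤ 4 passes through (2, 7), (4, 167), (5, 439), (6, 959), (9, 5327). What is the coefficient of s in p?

-2

Write p(s) = as^4 + bs^3 + cs^2 + ds + e. Substituting each data point gives a linear system:
  16a + 8b + 4c + 2d + e = 7
  256a + 64b + 16c + 4d + e = 167
  625a + 125b + 25c + 5d + e = 439
  1296a + 216b + 36c + 6d + e = 959
  6561a + 729b + 81c + 9d + e = 5327
Solving the system yields a = 1, b = -2, c = 3, d = -2, e = -1.
So p(s) = s⁴ - 2s³ + 3s² - 2s - 1.
The coefficient of s is -2.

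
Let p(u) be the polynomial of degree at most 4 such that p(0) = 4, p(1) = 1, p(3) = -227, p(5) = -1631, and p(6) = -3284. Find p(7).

Using the Lagrange interpolation formula with nodes 0, 1, 3, 5, 6:
  L_0(u) = (u - 1)(u - 3)(u - 5)(u - 6) / 90
  L_1(u) = u(u - 3)(u - 5)(u - 6) / -40
  L_2(u) = u(u - 1)(u - 5)(u - 6) / 36
  L_3(u) = u(u - 1)(u - 3)(u - 6) / -40
  L_4(u) = u(u - 1)(u - 3)(u - 5) / 90
Then p(u) = 4·L_0(u) + 1·L_1(u) - 227·L_2(u) - 1631·L_3(u) - 3284·L_4(u).
Expanding and collecting terms gives p(u) = -2u⁴ - 4u³ + 5u² - 2u + 4.
Evaluating at u = 7: p(7) = -5939.

-5939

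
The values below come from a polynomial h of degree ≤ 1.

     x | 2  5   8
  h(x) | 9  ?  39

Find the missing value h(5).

24

The 2 known points determine the degree-1 polynomial uniquely.
Write h(x) = ax + b. Substituting each data point gives a linear system:
  2a + b = 9
  8a + b = 39
Solving the system yields a = 5, b = -1.
So h(x) = 5x - 1.
Then h(5) = 24.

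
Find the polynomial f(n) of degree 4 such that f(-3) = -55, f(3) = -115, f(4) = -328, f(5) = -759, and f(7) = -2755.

f(n) = -n^4 - n^3 - n - 4

Write f(n) = an^4 + bn^3 + cn^2 + dn + e. Substituting each data point gives a linear system:
  81a - 27b + 9c - 3d + e = -55
  81a + 27b + 9c + 3d + e = -115
  256a + 64b + 16c + 4d + e = -328
  625a + 125b + 25c + 5d + e = -759
  2401a + 343b + 49c + 7d + e = -2755
Solving the system yields a = -1, b = -1, c = 0, d = -1, e = -4.
So f(n) = -n^4 - n^3 - n - 4.
Check: f(7) = -2755. ✓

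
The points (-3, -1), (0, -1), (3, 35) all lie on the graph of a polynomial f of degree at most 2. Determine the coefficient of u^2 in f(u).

2

Write f(u) = au^2 + bu + c. Substituting each data point gives a linear system:
  9a - 3b + c = -1
  c = -1
  9a + 3b + c = 35
Solving the system yields a = 2, b = 6, c = -1.
So f(u) = 2u² + 6u - 1.
The leading coefficient is 2.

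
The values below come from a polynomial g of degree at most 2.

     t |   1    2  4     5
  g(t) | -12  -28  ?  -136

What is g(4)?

The 3 known points determine the degree-2 polynomial uniquely.
Write g(t) = at^2 + bt + c. Substituting each data point gives a linear system:
  a + b + c = -12
  4a + 2b + c = -28
  25a + 5b + c = -136
Solving the system yields a = -5, b = -1, c = -6.
So g(t) = -5t^2 - t - 6.
Then g(4) = -90.

-90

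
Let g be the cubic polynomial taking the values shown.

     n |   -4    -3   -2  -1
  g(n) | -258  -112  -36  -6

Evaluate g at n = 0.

Using the Lagrange interpolation formula with nodes -4, -3, -2, -1:
  L_0(n) = (n + 3)(n + 2)(n + 1) / -6
  L_1(n) = (n + 4)(n + 2)(n + 1) / 2
  L_2(n) = (n + 4)(n + 3)(n + 1) / -2
  L_3(n) = (n + 4)(n + 3)(n + 2) / 6
Then g(n) = -258·L_0(n) - 112·L_1(n) - 36·L_2(n) - 6·L_3(n).
Expanding and collecting terms gives g(n) = 4n^3 + n^2 + 5n + 2.
Evaluating at n = 0: g(0) = 2.

2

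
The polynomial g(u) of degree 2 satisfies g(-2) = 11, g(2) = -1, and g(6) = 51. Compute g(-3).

24

Using the Lagrange interpolation formula with nodes -2, 2, 6:
  L_0(u) = (u - 2)(u - 6) / 32
  L_1(u) = (u + 2)(u - 6) / -16
  L_2(u) = (u + 2)(u - 2) / 32
Then g(u) = 11·L_0(u) - 1·L_1(u) + 51·L_2(u).
Expanding and collecting terms gives g(u) = 2u^2 - 3u - 3.
Evaluating at u = -3: g(-3) = 24.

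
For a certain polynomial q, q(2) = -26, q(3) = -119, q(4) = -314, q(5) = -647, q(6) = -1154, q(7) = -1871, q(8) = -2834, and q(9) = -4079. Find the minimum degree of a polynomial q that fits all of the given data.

3

Forward differences of the values at s = 2, 3, 4, 5, 6, 7, 8, 9:
  q  : -26  -119  -314  -647  -1154  -1871  -2834  -4079
  Δ  : -93  -195  -333  -507  -717  -963  -1245
  Δ^2: -102  -138  -174  -210  -246  -282
  Δ^3: -36  -36  -36  -36  -36
  Δ^4: 0  0  0  0
  Δ^5: 0  0  0
  Δ^6: 0  0
  Δ^7: 0
The third differences are constant (-36) and nonzero, while all higher differences vanish, so the minimal degree is 3.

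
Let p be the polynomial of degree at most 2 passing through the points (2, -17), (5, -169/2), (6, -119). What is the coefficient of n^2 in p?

Write p(n) = an^2 + bn + c. Substituting each data point gives a linear system:
  4a + 2b + c = -17
  25a + 5b + c = -169/2
  36a + 6b + c = -119
Solving the system yields a = -3, b = -3/2, c = -2.
So p(n) = -3n^2 - (3/2)n - 2.
The leading coefficient is -3.

-3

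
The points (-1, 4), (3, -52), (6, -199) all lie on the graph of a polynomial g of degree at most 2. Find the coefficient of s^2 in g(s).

Write g(s) = as^2 + bs + c. Substituting each data point gives a linear system:
  a - b + c = 4
  9a + 3b + c = -52
  36a + 6b + c = -199
Solving the system yields a = -5, b = -4, c = 5.
So g(s) = -5s² - 4s + 5.
The leading coefficient is -5.

-5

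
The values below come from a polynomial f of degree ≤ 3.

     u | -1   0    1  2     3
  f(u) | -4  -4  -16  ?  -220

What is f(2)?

-76

On equispaced nodes a degree-3 polynomial has vanishing fourth forward difference, so
  f(-1) - 4·f(0) + 6·f(1) - 4·f(2) + f(3) = 0.
Substituting the known values and solving for f(2):
  -4·f(2) = 304
  f(2) = -76.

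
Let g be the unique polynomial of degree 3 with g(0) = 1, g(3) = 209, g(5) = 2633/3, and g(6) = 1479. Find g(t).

Write g(t) = at^3 + bt^2 + ct + d. Substituting each data point gives a linear system:
  d = 1
  27a + 9b + 3c + d = 209
  125a + 25b + 5c + d = 2633/3
  216a + 36b + 6c + d = 1479
Solving the system yields a = 6, b = 5, c = 1/3, d = 1.
So g(t) = 6t^3 + 5t^2 + (1/3)t + 1.
Check: g(6) = 1479. ✓

g(t) = 6t^3 + 5t^2 + (1/3)t + 1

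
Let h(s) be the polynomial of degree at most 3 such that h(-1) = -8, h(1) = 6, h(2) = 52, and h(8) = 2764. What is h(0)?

Write h(s) = as^3 + bs^2 + cs + d. Substituting each data point gives a linear system:
  -a + b - c + d = -8
  a + b + c + d = 6
  8a + 4b + 2c + d = 52
  512a + 64b + 8c + d = 2764
Solving the system yields a = 5, b = 3, c = 2, d = -4.
So h(s) = 5s³ + 3s² + 2s - 4.
Then h(0) = -4.

-4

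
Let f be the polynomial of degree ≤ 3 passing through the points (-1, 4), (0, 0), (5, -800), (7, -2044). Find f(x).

Using the Lagrange interpolation formula with nodes -1, 0, 5, 7:
  L_0(x) = x(x - 5)(x - 7) / -48
  L_1(x) = (x + 1)(x - 5)(x - 7) / 35
  L_2(x) = (x + 1)x(x - 7) / -60
  L_3(x) = (x + 1)x(x - 5) / 112
Then f(x) = 4·L_0(x) + 0·L_1(x) - 800·L_2(x) - 2044·L_3(x).
Expanding and collecting terms gives f(x) = -5x³ - 6x² - 5x.
Check: f(-1) = 4. ✓

f(x) = -5x^3 - 6x^2 - 5x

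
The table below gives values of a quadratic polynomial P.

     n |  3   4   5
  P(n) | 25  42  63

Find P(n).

P(n) = 2n^2 + 3n - 2

Write P(n) = an^2 + bn + c. Substituting each data point gives a linear system:
  9a + 3b + c = 25
  16a + 4b + c = 42
  25a + 5b + c = 63
Solving the system yields a = 2, b = 3, c = -2.
So P(n) = 2n^2 + 3n - 2.
Check: P(4) = 42. ✓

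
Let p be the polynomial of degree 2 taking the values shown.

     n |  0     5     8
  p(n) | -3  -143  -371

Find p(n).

p(n) = -6n^2 + 2n - 3

Using the Lagrange interpolation formula with nodes 0, 5, 8:
  L_0(n) = (n - 5)(n - 8) / 40
  L_1(n) = n(n - 8) / -15
  L_2(n) = n(n - 5) / 24
Then p(n) = -3·L_0(n) - 143·L_1(n) - 371·L_2(n).
Expanding and collecting terms gives p(n) = -6n^2 + 2n - 3.
Check: p(8) = -371. ✓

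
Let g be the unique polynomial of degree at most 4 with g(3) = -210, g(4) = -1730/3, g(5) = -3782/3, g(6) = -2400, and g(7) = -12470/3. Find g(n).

g(n) = -n^4 - 5n^3 - (5/3)n^2 + 5n + 6

Write g(n) = an^4 + bn^3 + cn^2 + dn + e. Substituting each data point gives a linear system:
  81a + 27b + 9c + 3d + e = -210
  256a + 64b + 16c + 4d + e = -1730/3
  625a + 125b + 25c + 5d + e = -3782/3
  1296a + 216b + 36c + 6d + e = -2400
  2401a + 343b + 49c + 7d + e = -12470/3
Solving the system yields a = -1, b = -5, c = -5/3, d = 5, e = 6.
So g(n) = -n⁴ - 5n³ - (5/3)n² + 5n + 6.
Check: g(4) = -1730/3. ✓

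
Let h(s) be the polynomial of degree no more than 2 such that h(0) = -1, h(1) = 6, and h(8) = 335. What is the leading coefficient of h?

5

Write h(s) = as^2 + bs + c. Substituting each data point gives a linear system:
  c = -1
  a + b + c = 6
  64a + 8b + c = 335
Solving the system yields a = 5, b = 2, c = -1.
So h(s) = 5s^2 + 2s - 1.
The leading coefficient is 5.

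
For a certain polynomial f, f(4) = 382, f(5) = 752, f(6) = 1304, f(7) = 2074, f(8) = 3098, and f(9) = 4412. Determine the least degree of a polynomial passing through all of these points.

Forward differences of the values at s = 4, 5, 6, 7, 8, 9:
  f  : 382  752  1304  2074  3098  4412
  Δ  : 370  552  770  1024  1314
  Δ^2: 182  218  254  290
  Δ^3: 36  36  36
  Δ^4: 0  0
  Δ^5: 0
The third differences are constant (36) and nonzero, while all higher differences vanish, so the minimal degree is 3.

3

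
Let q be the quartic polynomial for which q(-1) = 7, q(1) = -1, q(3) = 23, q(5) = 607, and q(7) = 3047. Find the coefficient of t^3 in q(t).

-5

Write q(t) = at^4 + bt^3 + ct^2 + dt + e. Substituting each data point gives a linear system:
  a - b + c - d + e = 7
  a + b + c + d + e = -1
  81a + 27b + 9c + 3d + e = 23
  625a + 125b + 25c + 5d + e = 607
  2401a + 343b + 49c + 7d + e = 3047
Solving the system yields a = 2, b = -5, c = -1, d = 1, e = 2.
So q(t) = 2t^4 - 5t^3 - t^2 + t + 2.
The coefficient of t^3 is -5.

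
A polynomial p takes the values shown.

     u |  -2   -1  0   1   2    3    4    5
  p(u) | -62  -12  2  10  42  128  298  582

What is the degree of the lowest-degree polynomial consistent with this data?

Forward differences of the values at u = -2, -1, 0, 1, 2, 3, 4, 5:
  p  : -62  -12  2  10  42  128  298  582
  Δ  : 50  14  8  32  86  170  284
  Δ^2: -36  -6  24  54  84  114
  Δ^3: 30  30  30  30  30
  Δ^4: 0  0  0  0
  Δ^5: 0  0  0
  Δ^6: 0  0
  Δ^7: 0
The third differences are constant (30) and nonzero, while all higher differences vanish, so the minimal degree is 3.

3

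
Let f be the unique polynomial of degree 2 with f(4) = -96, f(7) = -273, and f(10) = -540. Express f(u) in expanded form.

f(u) = -5u^2 - 4u

Write f(u) = au^2 + bu + c. Substituting each data point gives a linear system:
  16a + 4b + c = -96
  49a + 7b + c = -273
  100a + 10b + c = -540
Solving the system yields a = -5, b = -4, c = 0.
So f(u) = -5u^2 - 4u.
Check: f(10) = -540. ✓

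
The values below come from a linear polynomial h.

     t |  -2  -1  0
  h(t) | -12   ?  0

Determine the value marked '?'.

-6

On equispaced nodes a degree-1 polynomial has vanishing second forward difference, so
  h(-2) - 2·h(-1) + h(0) = 0.
Substituting the known values and solving for h(-1):
  -2·h(-1) = 12
  h(-1) = -6.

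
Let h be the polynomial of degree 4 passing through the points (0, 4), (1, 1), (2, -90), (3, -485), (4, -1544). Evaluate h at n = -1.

Using the Lagrange interpolation formula with nodes 0, 1, 2, 3, 4:
  L_0(n) = (n - 1)(n - 2)(n - 3)(n - 4) / 24
  L_1(n) = n(n - 2)(n - 3)(n - 4) / -6
  L_2(n) = n(n - 1)(n - 3)(n - 4) / 4
  L_3(n) = n(n - 1)(n - 2)(n - 4) / -6
  L_4(n) = n(n - 1)(n - 2)(n - 3) / 24
Then h(n) = 4·L_0(n) + 1·L_1(n) - 90·L_2(n) - 485·L_3(n) - 1544·L_4(n).
Expanding and collecting terms gives h(n) = -6n^4 - 2n^2 + 5n + 4.
Evaluating at n = -1: h(-1) = -9.

-9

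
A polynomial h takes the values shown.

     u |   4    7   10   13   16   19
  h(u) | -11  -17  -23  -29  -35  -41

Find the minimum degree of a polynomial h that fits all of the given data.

1

Forward differences of the values at u = 4, 7, 10, 13, 16, 19:
  h  : -11  -17  -23  -29  -35  -41
  Δ  : -6  -6  -6  -6  -6
  Δ^2: 0  0  0  0
  Δ^3: 0  0  0
  Δ^4: 0  0
  Δ^5: 0
The first differences are constant (-6) and nonzero, while all higher differences vanish, so the minimal degree is 1.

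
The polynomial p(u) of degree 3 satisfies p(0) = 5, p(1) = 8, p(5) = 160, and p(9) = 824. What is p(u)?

Using the Lagrange interpolation formula with nodes 0, 1, 5, 9:
  L_0(u) = (u - 1)(u - 5)(u - 9) / -45
  L_1(u) = u(u - 5)(u - 9) / 32
  L_2(u) = u(u - 1)(u - 9) / -80
  L_3(u) = u(u - 1)(u - 5) / 288
Then p(u) = 5·L_0(u) + 8·L_1(u) + 160·L_2(u) + 824·L_3(u).
Expanding and collecting terms gives p(u) = u^3 + u^2 + u + 5.
Check: p(9) = 824. ✓

p(u) = u^3 + u^2 + u + 5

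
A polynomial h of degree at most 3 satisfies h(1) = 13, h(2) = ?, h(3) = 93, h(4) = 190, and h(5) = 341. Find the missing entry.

38

The 4 known points determine the degree-3 polynomial uniquely.
Write h(n) = an^3 + bn^2 + cn + d. Substituting each data point gives a linear system:
  a + b + c + d = 13
  27a + 9b + 3c + d = 93
  64a + 16b + 4c + d = 190
  125a + 25b + 5c + d = 341
Solving the system yields a = 2, b = 3, c = 2, d = 6.
So h(n) = 2n^3 + 3n^2 + 2n + 6.
Then h(2) = 38.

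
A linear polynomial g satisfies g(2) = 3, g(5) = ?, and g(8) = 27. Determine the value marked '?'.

15

The 2 known points determine the degree-1 polynomial uniquely.
Write g(t) = at + b. Substituting each data point gives a linear system:
  2a + b = 3
  8a + b = 27
Solving the system yields a = 4, b = -5.
So g(t) = 4t - 5.
Then g(5) = 15.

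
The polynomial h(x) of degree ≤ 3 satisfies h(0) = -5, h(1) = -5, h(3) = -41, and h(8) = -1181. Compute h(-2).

49

Write h(x) = ax^3 + bx^2 + cx + d. Substituting each data point gives a linear system:
  d = -5
  a + b + c + d = -5
  27a + 9b + 3c + d = -41
  512a + 64b + 8c + d = -1181
Solving the system yields a = -3, b = 6, c = -3, d = -5.
So h(x) = -3x^3 + 6x^2 - 3x - 5.
Then h(-2) = 49.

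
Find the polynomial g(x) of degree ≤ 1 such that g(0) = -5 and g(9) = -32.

g(x) = -3x - 5

Using the Lagrange interpolation formula with nodes 0, 9:
  L_0(x) = (x - 9) / -9
  L_1(x) = x / 9
Then g(x) = -5·L_0(x) - 32·L_1(x).
Expanding and collecting terms gives g(x) = -3x - 5.
Check: g(0) = -5. ✓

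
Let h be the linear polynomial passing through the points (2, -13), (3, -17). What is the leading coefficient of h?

-4

Write h(u) = au + b. Substituting each data point gives a linear system:
  2a + b = -13
  3a + b = -17
Solving the system yields a = -4, b = -5.
So h(u) = -4u - 5.
The leading coefficient is -4.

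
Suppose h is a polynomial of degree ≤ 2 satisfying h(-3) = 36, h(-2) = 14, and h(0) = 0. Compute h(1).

8

Using the Lagrange interpolation formula with nodes -3, -2, 0:
  L_0(s) = (s + 2)s / 3
  L_1(s) = (s + 3)s / -2
  L_2(s) = (s + 3)(s + 2) / 6
Then h(s) = 36·L_0(s) + 14·L_1(s) + 0·L_2(s).
Expanding and collecting terms gives h(s) = 5s² + 3s.
Evaluating at s = 1: h(1) = 8.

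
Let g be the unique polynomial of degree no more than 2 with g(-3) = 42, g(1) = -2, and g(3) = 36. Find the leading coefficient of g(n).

Write g(n) = an^2 + bn + c. Substituting each data point gives a linear system:
  9a - 3b + c = 42
  a + b + c = -2
  9a + 3b + c = 36
Solving the system yields a = 5, b = -1, c = -6.
So g(n) = 5n^2 - n - 6.
The leading coefficient is 5.

5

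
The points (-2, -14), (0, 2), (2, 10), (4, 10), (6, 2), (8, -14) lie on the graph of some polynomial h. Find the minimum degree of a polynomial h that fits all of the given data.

Forward differences of the values at n = -2, 0, 2, 4, 6, 8:
  h  : -14  2  10  10  2  -14
  Δ  : 16  8  0  -8  -16
  Δ^2: -8  -8  -8  -8
  Δ^3: 0  0  0
  Δ^4: 0  0
  Δ^5: 0
The second differences are constant (-8) and nonzero, while all higher differences vanish, so the minimal degree is 2.

2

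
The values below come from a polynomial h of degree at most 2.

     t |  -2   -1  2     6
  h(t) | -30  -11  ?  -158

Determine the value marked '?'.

The 3 known points determine the degree-2 polynomial uniquely.
Write h(t) = at^2 + bt + c. Substituting each data point gives a linear system:
  4a - 2b + c = -30
  a - b + c = -11
  36a + 6b + c = -158
Solving the system yields a = -5, b = 4, c = -2.
So h(t) = -5t² + 4t - 2.
Then h(2) = -14.

-14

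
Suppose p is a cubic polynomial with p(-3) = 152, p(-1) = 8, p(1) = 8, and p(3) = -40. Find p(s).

Write p(s) = as^3 + bs^2 + cs + d. Substituting each data point gives a linear system:
  -27a + 9b - 3c + d = 152
  -a + b - c + d = 8
  a + b + c + d = 8
  27a + 9b + 3c + d = -40
Solving the system yields a = -4, b = 6, c = 4, d = 2.
So p(s) = -4s^3 + 6s^2 + 4s + 2.
Check: p(3) = -40. ✓

p(s) = -4s^3 + 6s^2 + 4s + 2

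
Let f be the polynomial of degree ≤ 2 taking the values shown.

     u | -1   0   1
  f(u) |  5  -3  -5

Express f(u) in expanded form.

Write f(u) = au^2 + bu + c. Substituting each data point gives a linear system:
  a - b + c = 5
  c = -3
  a + b + c = -5
Solving the system yields a = 3, b = -5, c = -3.
So f(u) = 3u² - 5u - 3.
Check: f(0) = -3. ✓

f(u) = 3u^2 - 5u - 3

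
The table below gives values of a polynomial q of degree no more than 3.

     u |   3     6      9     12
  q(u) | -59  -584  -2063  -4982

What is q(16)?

Write q(u) = au^3 + bu^2 + cu + d. Substituting each data point gives a linear system:
  27a + 9b + 3c + d = -59
  216a + 36b + 6c + d = -584
  729a + 81b + 9c + d = -2063
  1728a + 144b + 12c + d = -4982
Solving the system yields a = -3, b = 1, c = 5, d = -2.
So q(u) = -3u^3 + u^2 + 5u - 2.
Then q(16) = -11954.

-11954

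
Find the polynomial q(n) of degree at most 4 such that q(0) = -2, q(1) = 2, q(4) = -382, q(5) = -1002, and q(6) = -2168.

q(n) = -2n^4 + 2n^3 - n^2 + 5n - 2

Using the Lagrange interpolation formula with nodes 0, 1, 4, 5, 6:
  L_0(n) = (n - 1)(n - 4)(n - 5)(n - 6) / 120
  L_1(n) = n(n - 4)(n - 5)(n - 6) / -60
  L_2(n) = n(n - 1)(n - 5)(n - 6) / 24
  L_3(n) = n(n - 1)(n - 4)(n - 6) / -20
  L_4(n) = n(n - 1)(n - 4)(n - 5) / 60
Then q(n) = -2·L_0(n) + 2·L_1(n) - 382·L_2(n) - 1002·L_3(n) - 2168·L_4(n).
Expanding and collecting terms gives q(n) = -2n⁴ + 2n³ - n² + 5n - 2.
Check: q(4) = -382. ✓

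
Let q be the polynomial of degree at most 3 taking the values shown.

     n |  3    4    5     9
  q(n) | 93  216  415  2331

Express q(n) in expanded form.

Using the Lagrange interpolation formula with nodes 3, 4, 5, 9:
  L_0(n) = (n - 4)(n - 5)(n - 9) / -12
  L_1(n) = (n - 3)(n - 5)(n - 9) / 5
  L_2(n) = (n - 3)(n - 4)(n - 9) / -8
  L_3(n) = (n - 3)(n - 4)(n - 5) / 120
Then q(n) = 93·L_0(n) + 216·L_1(n) + 415·L_2(n) + 2331·L_3(n).
Expanding and collecting terms gives q(n) = 3n^3 + 2n^2 - 2n.
Check: q(3) = 93. ✓

q(n) = 3n^3 + 2n^2 - 2n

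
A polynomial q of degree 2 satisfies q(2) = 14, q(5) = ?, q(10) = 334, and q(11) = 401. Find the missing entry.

The 3 known points determine the degree-2 polynomial uniquely.
Write q(x) = ax^2 + bx + c. Substituting each data point gives a linear system:
  4a + 2b + c = 14
  100a + 10b + c = 334
  121a + 11b + c = 401
Solving the system yields a = 3, b = 4, c = -6.
So q(x) = 3x^2 + 4x - 6.
Then q(5) = 89.

89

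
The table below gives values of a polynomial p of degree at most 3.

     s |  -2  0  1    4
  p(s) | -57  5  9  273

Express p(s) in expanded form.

Write p(s) = as^3 + bs^2 + cs + d. Substituting each data point gives a linear system:
  -8a + 4b - 2c + d = -57
  d = 5
  a + b + c + d = 9
  64a + 16b + 4c + d = 273
Solving the system yields a = 5, b = -4, c = 3, d = 5.
So p(s) = 5s^3 - 4s^2 + 3s + 5.
Check: p(-2) = -57. ✓

p(s) = 5s^3 - 4s^2 + 3s + 5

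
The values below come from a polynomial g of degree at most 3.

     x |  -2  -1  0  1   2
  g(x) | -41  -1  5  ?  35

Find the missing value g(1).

7

The 4 known points determine the degree-3 polynomial uniquely.
Write g(x) = ax^3 + bx^2 + cx + d. Substituting each data point gives a linear system:
  -8a + 4b - 2c + d = -41
  -a + b - c + d = -1
  d = 5
  8a + 4b + 2c + d = 35
Solving the system yields a = 5, b = -2, c = -1, d = 5.
So g(x) = 5x^3 - 2x^2 - x + 5.
Then g(1) = 7.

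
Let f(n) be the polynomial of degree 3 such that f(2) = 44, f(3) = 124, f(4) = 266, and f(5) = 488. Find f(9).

2536

Write f(n) = an^3 + bn^2 + cn + d. Substituting each data point gives a linear system:
  8a + 4b + 2c + d = 44
  27a + 9b + 3c + d = 124
  64a + 16b + 4c + d = 266
  125a + 25b + 5c + d = 488
Solving the system yields a = 3, b = 4, c = 3, d = -2.
So f(n) = 3n^3 + 4n^2 + 3n - 2.
Then f(9) = 2536.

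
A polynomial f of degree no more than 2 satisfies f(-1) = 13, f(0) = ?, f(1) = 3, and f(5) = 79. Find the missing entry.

4

The 3 known points determine the degree-2 polynomial uniquely.
Write f(s) = as^2 + bs + c. Substituting each data point gives a linear system:
  a - b + c = 13
  a + b + c = 3
  25a + 5b + c = 79
Solving the system yields a = 4, b = -5, c = 4.
So f(s) = 4s^2 - 5s + 4.
Then f(0) = 4.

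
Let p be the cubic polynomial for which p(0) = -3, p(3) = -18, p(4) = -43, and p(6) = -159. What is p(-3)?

48

Using the Lagrange interpolation formula with nodes 0, 3, 4, 6:
  L_0(n) = (n - 3)(n - 4)(n - 6) / -72
  L_1(n) = n(n - 4)(n - 6) / 9
  L_2(n) = n(n - 3)(n - 6) / -8
  L_3(n) = n(n - 3)(n - 4) / 36
Then p(n) = -3·L_0(n) - 18·L_1(n) - 43·L_2(n) - 159·L_3(n).
Expanding and collecting terms gives p(n) = -n^3 + 2n^2 - 2n - 3.
Evaluating at n = -3: p(-3) = 48.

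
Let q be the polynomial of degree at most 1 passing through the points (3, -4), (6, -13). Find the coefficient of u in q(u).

Write q(u) = au + b. Substituting each data point gives a linear system:
  3a + b = -4
  6a + b = -13
Solving the system yields a = -3, b = 5.
So q(u) = -3u + 5.
The leading coefficient is -3.

-3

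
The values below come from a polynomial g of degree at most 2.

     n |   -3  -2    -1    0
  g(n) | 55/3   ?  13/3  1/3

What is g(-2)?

31/3

On equispaced nodes a degree-2 polynomial has vanishing third forward difference, so
  - g(-3) + 3·g(-2) - 3·g(-1) + g(0) = 0.
Substituting the known values and solving for g(-2):
  3·g(-2) = 31
  g(-2) = 31/3.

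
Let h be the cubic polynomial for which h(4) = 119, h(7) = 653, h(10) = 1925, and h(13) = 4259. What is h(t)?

Write h(t) = at^3 + bt^2 + ct + d. Substituting each data point gives a linear system:
  64a + 16b + 4c + d = 119
  343a + 49b + 7c + d = 653
  1000a + 100b + 10c + d = 1925
  2197a + 169b + 13c + d = 4259
Solving the system yields a = 2, b = -1, c = 3, d = -5.
So h(t) = 2t³ - t² + 3t - 5.
Check: h(4) = 119. ✓

h(t) = 2t^3 - t^2 + 3t - 5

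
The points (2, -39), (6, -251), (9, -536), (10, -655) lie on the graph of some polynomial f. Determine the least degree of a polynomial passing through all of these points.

Divided differences on the nodes 2, 6, 9, 10:
  order 0: -39  -251  -536  -655
  order 1: -53  -95  -119
  order 2: -6  -6
  order 3: 0
The order-2 divided differences are all -6 (nonzero) and every higher order vanishes, so the data lies on a polynomial of degree exactly 2.

2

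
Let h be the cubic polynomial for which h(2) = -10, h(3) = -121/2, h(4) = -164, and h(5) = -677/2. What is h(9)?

-4213/2

Using the Lagrange interpolation formula with nodes 2, 3, 4, 5:
  L_0(t) = (t - 3)(t - 4)(t - 5) / -6
  L_1(t) = (t - 2)(t - 4)(t - 5) / 2
  L_2(t) = (t - 2)(t - 3)(t - 5) / -2
  L_3(t) = (t - 2)(t - 3)(t - 4) / 6
Then h(t) = -10·L_0(t) - 121/2·L_1(t) - 164·L_2(t) - 677/2·L_3(t).
Expanding and collecting terms gives h(t) = -3t³ + (1/2)t² + 4t + 4.
Evaluating at t = 9: h(9) = -4213/2.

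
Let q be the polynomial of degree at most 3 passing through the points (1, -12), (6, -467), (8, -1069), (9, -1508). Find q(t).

q(t) = -2t^3 - 5t - 5

Using the Lagrange interpolation formula with nodes 1, 6, 8, 9:
  L_0(t) = (t - 6)(t - 8)(t - 9) / -280
  L_1(t) = (t - 1)(t - 8)(t - 9) / 30
  L_2(t) = (t - 1)(t - 6)(t - 9) / -14
  L_3(t) = (t - 1)(t - 6)(t - 8) / 24
Then q(t) = -12·L_0(t) - 467·L_1(t) - 1069·L_2(t) - 1508·L_3(t).
Expanding and collecting terms gives q(t) = -2t³ - 5t - 5.
Check: q(8) = -1069. ✓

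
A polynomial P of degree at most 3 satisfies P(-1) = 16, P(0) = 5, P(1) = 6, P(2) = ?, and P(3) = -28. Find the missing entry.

The 4 known points determine the degree-3 polynomial uniquely.
Write P(n) = an^3 + bn^2 + cn + d. Substituting each data point gives a linear system:
  -a + b - c + d = 16
  d = 5
  a + b + c + d = 6
  27a + 9b + 3c + d = -28
Solving the system yields a = -3, b = 6, c = -2, d = 5.
So P(n) = -3n^3 + 6n^2 - 2n + 5.
Then P(2) = 1.

1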